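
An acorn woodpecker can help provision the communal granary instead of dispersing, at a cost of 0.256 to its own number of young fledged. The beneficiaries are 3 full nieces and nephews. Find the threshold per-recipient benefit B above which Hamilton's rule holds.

r to a full niece or nephew = 1/4 (full aunt/uncle↔niece/nephew: two paths of length 3 through the shared grandparent pair: r = 2·(1/2)^3 = 1/4).
Hamilton's rule with n recipients of equal r: n·r·B > C, so B > C/(n·r) = 0.256/(3·0.25) = 0.3413.

0.3413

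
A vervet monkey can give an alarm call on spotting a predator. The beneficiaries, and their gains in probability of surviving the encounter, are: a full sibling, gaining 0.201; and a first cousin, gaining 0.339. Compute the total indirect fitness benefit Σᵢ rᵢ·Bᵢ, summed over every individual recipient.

0.142875

r to a full sibling = 0.5 (full sibs share both parents — two paths of length 2: r = 2·(1/2)^2 = 1/2).
r to a first cousin = 1/8 (first cousins share one grandparent pair — two paths of length 4: r = 2·(1/2)^4 = 1/8).
Summing one r·B term per recipient: 1·0.5·0.201 + 1·0.125·0.339 = 0.142875.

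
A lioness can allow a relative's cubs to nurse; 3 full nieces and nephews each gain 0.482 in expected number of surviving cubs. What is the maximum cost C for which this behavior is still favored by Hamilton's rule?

r to a full niece or nephew = 1/4 (full aunt/uncle↔niece/nephew: two paths of length 3 through the shared grandparent pair: r = 2·(1/2)^3 = 1/4).
Hamilton's rule: n·r·B > C, so the trait is favored while C < n·r·B = 3·0.25·0.482 = 0.3615.

0.3615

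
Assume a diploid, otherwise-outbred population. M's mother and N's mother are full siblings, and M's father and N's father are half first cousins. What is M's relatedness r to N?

0.140625

With two independent routes of shared ancestry, r is the sum of the two contributions.
M and N are related in two ways: first cousins through their mothers (r = 1/8) and half second cousins through their fathers (r = 1/64).
r = 1/8 + 1/64 = 9/64 = 0.140625.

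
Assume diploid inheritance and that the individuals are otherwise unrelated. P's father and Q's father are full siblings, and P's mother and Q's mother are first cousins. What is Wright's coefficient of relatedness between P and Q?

0.15625

Independent pedigree routes through distinct common ancestors add.
P and Q are related in two ways: first cousins through their fathers (r = 1/8) and second cousins through their mothers (r = 1/32).
r = 1/8 + 1/32 = 5/32 = 0.15625.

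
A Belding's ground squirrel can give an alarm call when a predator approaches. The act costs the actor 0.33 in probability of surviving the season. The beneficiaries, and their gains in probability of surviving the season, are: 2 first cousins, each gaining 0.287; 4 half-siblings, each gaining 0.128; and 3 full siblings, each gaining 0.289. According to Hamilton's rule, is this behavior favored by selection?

Hamilton's rule: the trait is favored when the sum of r·B over every recipient exceeds the actor's cost C.
r to a first cousin = 0.125 (first cousins share one grandparent pair — two paths of length 4: r = 2·(1/2)^4 = 1/8).
r to a half-sibling = 0.25 (half-sibs share one parent — one path of length 2: r = (1/2)^2 = 1/4).
r to a full sibling = 0.5 (full sibs share both parents — two paths of length 2: r = 2·(1/2)^2 = 1/2).
Summing one r·B term per recipient: 2·0.125·0.287 + 4·0.25·0.128 + 3·0.5·0.289 = 0.63325.
0.63325 > 0.33: the indirect benefit exceeds the cost.

Yes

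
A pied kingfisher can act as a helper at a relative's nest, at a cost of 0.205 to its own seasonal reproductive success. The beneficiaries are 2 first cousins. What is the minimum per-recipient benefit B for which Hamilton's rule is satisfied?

0.82

r to a first cousin = 0.125 (first cousins share one grandparent pair — two paths of length 4: r = 2·(1/2)^4 = 1/8).
Hamilton's rule with n recipients of equal r: n·r·B > C, so B > C/(n·r) = 0.205/(2·0.125) = 0.82.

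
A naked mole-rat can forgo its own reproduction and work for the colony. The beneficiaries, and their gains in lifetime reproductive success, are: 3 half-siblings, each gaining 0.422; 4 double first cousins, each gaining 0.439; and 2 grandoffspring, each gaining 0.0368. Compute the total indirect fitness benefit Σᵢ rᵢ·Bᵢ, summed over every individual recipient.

r to a half-sibling = 0.25 (half-sibs share one parent — one path of length 2: r = (1/2)^2 = 1/4).
r to a double first cousin = 0.25 (double first cousins share both grandparent pairs — four paths of length 4: r = 4·(1/2)^4 = 1/4).
r to a grandoffspring = 0.25 (two parent–offspring links: r = (1/2)^2 = 1/4).
Summing one r·B term per recipient: 3·0.25·0.422 + 4·0.25·0.439 + 2·0.25·0.0368 = 0.7739.

0.7739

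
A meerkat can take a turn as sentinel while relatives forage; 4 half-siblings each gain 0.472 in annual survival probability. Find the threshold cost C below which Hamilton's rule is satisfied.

r to a half-sibling = 0.25 (half-sibs share one parent — one path of length 2: r = (1/2)^2 = 1/4).
Hamilton's rule: n·r·B > C, so the trait is favored while C < n·r·B = 4·0.25·0.472 = 0.472.

0.472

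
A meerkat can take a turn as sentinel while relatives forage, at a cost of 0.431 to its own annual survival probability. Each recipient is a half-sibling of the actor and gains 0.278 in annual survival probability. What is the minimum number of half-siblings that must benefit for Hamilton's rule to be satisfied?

r to a half-sibling = 1/4 (half-sibs share one parent — one path of length 2: r = (1/2)^2 = 1/4).
Hamilton's rule: n·r·B > C  ⇒  n > C/(r·B) = 0.431/(0.25·0.278) = 6.201.
The smallest integer exceeding 6.201 is 7.

7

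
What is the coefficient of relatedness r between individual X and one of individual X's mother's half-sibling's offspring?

Each parent–offspring link contributes a factor of 1/2, and independent paths through distinct common ancestors add.
Half first cousins share one grandparent — one path of length 4: r = (1/2)^4 = 1/16.

0.0625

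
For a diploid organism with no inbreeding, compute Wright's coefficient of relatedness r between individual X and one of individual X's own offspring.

0.5

Each parent–offspring link contributes a factor of 1/2, and independent paths through distinct common ancestors add.
One parent–offspring link: r = (1/2)^1 = 1/2.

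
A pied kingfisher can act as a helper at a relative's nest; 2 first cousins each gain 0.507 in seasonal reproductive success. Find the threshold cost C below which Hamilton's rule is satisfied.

0.12675

r to a first cousin = 0.125 (first cousins share one grandparent pair — two paths of length 4: r = 2·(1/2)^4 = 1/8).
Hamilton's rule: n·r·B > C, so the trait is favored while C < n·r·B = 2·0.125·0.507 = 0.12675.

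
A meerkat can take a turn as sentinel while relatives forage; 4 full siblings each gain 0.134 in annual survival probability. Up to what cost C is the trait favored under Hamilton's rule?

0.268

r to a full sibling = 1/2 (full sibs share both parents — two paths of length 2: r = 2·(1/2)^2 = 1/2).
Hamilton's rule: n·r·B > C, so the trait is favored while C < n·r·B = 4·0.5·0.134 = 0.268.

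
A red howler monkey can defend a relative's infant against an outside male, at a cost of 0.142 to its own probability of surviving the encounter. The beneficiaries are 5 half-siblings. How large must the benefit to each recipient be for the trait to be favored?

r to a half-sibling = 1/4 (half-sibs share one parent — one path of length 2: r = (1/2)^2 = 1/4).
Hamilton's rule with n recipients of equal r: n·r·B > C, so B > C/(n·r) = 0.142/(5·0.25) = 0.1136.

0.1136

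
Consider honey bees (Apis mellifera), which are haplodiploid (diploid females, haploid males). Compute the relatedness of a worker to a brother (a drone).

Her haploid brother carries none of their father's genes and a random half of their mother's genome; that half matches the maternal half of her own genome with probability 1/2: r = 1/2 · 1/2 = 1/4.

0.25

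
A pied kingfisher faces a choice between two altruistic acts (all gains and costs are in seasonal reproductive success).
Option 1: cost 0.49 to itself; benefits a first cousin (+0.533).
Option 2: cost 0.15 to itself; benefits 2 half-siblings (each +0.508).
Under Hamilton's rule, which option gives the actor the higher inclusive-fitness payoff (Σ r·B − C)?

Option 2

Option 1: r to a first cousin = 0.125.
Option 1: Σ r·B − C = (1·0.125·0.533) − 0.49 = -0.423375.
Option 2: r to a half-sibling = 0.25.
Option 2: Σ r·B − C = (2·0.25·0.508) − 0.15 = 0.104.
Option 2 has the higher net inclusive-fitness payoff.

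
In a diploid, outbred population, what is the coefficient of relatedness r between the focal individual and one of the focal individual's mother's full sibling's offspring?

Each parent–offspring link contributes a factor of 1/2, and independent paths through distinct common ancestors add.
First cousins share one grandparent pair — two paths of length 4: r = 2·(1/2)^4 = 1/8.

0.125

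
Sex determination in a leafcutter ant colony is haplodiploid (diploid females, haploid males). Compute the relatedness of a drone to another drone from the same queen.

Haploid brothers each carry a random half of the queen's diploid genome, so on average they share half: r = 1/2.

0.5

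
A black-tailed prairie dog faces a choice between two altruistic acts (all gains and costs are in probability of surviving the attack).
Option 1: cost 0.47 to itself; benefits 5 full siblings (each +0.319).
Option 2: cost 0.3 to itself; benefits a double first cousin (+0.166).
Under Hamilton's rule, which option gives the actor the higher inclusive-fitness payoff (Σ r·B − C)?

Option 1: r to a full sibling = 0.5.
Option 1: Σ r·B − C = (5·0.5·0.319) − 0.47 = 0.3275.
Option 2: r to a double first cousin = 0.25.
Option 2: Σ r·B − C = (1·0.25·0.166) − 0.3 = -0.2585.
Option 1 has the higher net inclusive-fitness payoff.

Option 1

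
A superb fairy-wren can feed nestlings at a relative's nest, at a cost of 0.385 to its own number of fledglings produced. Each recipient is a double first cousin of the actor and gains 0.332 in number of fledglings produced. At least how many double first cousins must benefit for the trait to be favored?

r to a double first cousin = 1/4 (double first cousins share both grandparent pairs — four paths of length 4: r = 4·(1/2)^4 = 1/4).
Hamilton's rule: n·r·B > C  ⇒  n > C/(r·B) = 0.385/(0.25·0.332) = 4.639.
The smallest integer exceeding 4.639 is 5.

5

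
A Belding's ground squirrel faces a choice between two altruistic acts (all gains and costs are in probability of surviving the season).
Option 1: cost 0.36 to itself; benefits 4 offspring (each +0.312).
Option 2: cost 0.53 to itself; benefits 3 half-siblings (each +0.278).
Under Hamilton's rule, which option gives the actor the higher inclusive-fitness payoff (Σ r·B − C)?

Option 1: r to an offspring = 0.5.
Option 1: Σ r·B − C = (4·0.5·0.312) − 0.36 = 0.264.
Option 2: r to a half-sibling = 0.25.
Option 2: Σ r·B − C = (3·0.25·0.278) − 0.53 = -0.3215.
Option 1 has the higher net inclusive-fitness payoff.

Option 1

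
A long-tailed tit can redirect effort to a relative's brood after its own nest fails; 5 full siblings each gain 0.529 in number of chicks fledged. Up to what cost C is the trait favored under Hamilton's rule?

r to a full sibling = 1/2 (full sibs share both parents — two paths of length 2: r = 2·(1/2)^2 = 1/2).
Hamilton's rule: n·r·B > C, so the trait is favored while C < n·r·B = 5·0.5·0.529 = 1.3225.

1.3225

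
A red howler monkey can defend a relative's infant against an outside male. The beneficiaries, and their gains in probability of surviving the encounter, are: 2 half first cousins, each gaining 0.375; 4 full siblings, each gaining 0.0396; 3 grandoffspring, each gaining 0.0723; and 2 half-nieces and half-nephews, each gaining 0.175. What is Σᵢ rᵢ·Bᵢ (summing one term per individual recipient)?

0.22405

r to a half first cousin = 1/16 (half first cousins share one grandparent — one path of length 4: r = (1/2)^4 = 1/16).
r to a full sibling = 0.5 (full sibs share both parents — two paths of length 2: r = 2·(1/2)^2 = 1/2).
r to a grandoffspring = 1/4 (two parent–offspring links: r = (1/2)^2 = 1/4).
r to a half-niece or half-nephew = 0.125 (half-aunt/uncle↔niece/nephew: one path of length 3: r = (1/2)^3 = 1/8).
Summing one r·B term per recipient: 2·0.0625·0.375 + 4·0.5·0.0396 + 3·0.25·0.0723 + 2·0.125·0.175 = 0.22405.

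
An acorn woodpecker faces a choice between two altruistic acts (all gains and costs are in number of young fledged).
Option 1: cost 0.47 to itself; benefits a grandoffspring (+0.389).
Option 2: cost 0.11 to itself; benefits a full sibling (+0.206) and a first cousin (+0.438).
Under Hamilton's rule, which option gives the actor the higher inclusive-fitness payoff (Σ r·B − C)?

Option 1: r to a grandoffspring = 0.25.
Option 1: Σ r·B − C = (1·0.25·0.389) − 0.47 = -0.37275.
Option 2: r to a full sibling = 0.5.
Option 2: r to a first cousin = 0.125.
Option 2: Σ r·B − C = (1·0.5·0.206 + 1·0.125·0.438) − 0.11 = 0.04775.
Option 2 has the higher net inclusive-fitness payoff.

Option 2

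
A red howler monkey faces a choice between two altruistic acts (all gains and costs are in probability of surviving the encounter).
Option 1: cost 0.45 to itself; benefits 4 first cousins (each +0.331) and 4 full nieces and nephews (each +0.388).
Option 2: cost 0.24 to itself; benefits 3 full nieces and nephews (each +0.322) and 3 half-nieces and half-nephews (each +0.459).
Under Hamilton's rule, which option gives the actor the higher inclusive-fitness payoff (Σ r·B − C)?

Option 1: r to a first cousin = 0.125.
Option 1: r to a full niece or nephew = 0.25.
Option 1: Σ r·B − C = (4·0.125·0.331 + 4·0.25·0.388) − 0.45 = 0.1035.
Option 2: r to a full niece or nephew = 0.25.
Option 2: r to a half-niece or half-nephew = 0.125.
Option 2: Σ r·B − C = (3·0.25·0.322 + 3·0.125·0.459) − 0.24 = 0.173625.
Option 2 has the higher net inclusive-fitness payoff.

Option 2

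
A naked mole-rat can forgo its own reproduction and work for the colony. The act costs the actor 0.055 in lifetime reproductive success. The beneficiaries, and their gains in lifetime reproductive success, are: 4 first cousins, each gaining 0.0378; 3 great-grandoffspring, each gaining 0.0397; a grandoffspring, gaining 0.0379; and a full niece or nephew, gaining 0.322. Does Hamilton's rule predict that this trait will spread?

Hamilton's rule: the trait is favored when the sum of r·B over every recipient exceeds the actor's cost C.
r to a first cousin = 1/8 (first cousins share one grandparent pair — two paths of length 4: r = 2·(1/2)^4 = 1/8).
r to a great-grandoffspring = 0.125 (three parent–offspring links: r = (1/2)^3 = 1/8).
r to a grandoffspring = 1/4 (two parent–offspring links: r = (1/2)^2 = 1/4).
r to a full niece or nephew = 0.25 (full aunt/uncle↔niece/nephew: two paths of length 3 through the shared grandparent pair: r = 2·(1/2)^3 = 1/4).
Summing one r·B term per recipient: 4·0.125·0.0378 + 3·0.125·0.0397 + 1·0.25·0.0379 + 1·0.25·0.322 = 0.1237625.
0.1237625 > 0.055: the indirect benefit exceeds the cost.

Yes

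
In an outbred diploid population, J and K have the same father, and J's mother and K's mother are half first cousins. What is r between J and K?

0.265625

With two independent routes of shared ancestry, r is the sum of the two contributions.
J and K are related in two ways: half-sibs through their shared father (r = 1/4) and half second cousins through their mothers (r = 1/64).
r = 1/4 + 1/64 = 0.265625.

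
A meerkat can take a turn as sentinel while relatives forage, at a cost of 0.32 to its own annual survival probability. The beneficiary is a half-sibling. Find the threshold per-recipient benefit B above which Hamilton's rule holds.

1.28

r to a half-sibling = 1/4 (half-sibs share one parent — one path of length 2: r = (1/2)^2 = 1/4).
Hamilton's rule with n recipients of equal r: n·r·B > C, so B > C/(n·r) = 0.32/(1·0.25) = 1.28.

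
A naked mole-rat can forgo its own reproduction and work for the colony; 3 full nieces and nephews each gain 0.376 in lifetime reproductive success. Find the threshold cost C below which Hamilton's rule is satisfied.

0.282

r to a full niece or nephew = 0.25 (full aunt/uncle↔niece/nephew: two paths of length 3 through the shared grandparent pair: r = 2·(1/2)^3 = 1/4).
Hamilton's rule: n·r·B > C, so the trait is favored while C < n·r·B = 3·0.25·0.376 = 0.282.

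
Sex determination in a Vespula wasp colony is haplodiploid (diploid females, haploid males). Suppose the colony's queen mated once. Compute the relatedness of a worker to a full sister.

Haplodiploid full sisters inherit their father's entire haploid genome identically (contributing 1/2) and on average half of their mother's contribution (1/2 · 1/2 = 1/4); r = 1/2 + 1/4 = 3/4.

0.75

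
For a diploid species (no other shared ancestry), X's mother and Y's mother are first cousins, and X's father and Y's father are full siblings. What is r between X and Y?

0.15625

Independent pedigree routes through distinct common ancestors add.
X and Y are related in two ways: second cousins through their mothers (r = 1/32) and first cousins through their fathers (r = 1/8).
r = 1/32 + 1/8 = 0.15625.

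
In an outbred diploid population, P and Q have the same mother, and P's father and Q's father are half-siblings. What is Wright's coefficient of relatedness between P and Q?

Wright's path rule: contributions from independent ancestry routes add.
P and Q are related in two ways: half-sibs through their shared mother (r = 1/4) and half first cousins through their fathers (r = 1/16).
r = 1/4 + 1/16 = 0.3125.

0.3125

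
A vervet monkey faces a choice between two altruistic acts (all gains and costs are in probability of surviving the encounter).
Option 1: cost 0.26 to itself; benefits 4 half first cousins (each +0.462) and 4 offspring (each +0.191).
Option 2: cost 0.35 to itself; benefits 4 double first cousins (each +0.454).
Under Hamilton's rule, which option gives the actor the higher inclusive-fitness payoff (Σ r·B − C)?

Option 1

Option 1: r to a half first cousin = 0.0625.
Option 1: r to an offspring = 0.5.
Option 1: Σ r·B − C = (4·0.0625·0.462 + 4·0.5·0.191) − 0.26 = 0.2375.
Option 2: r to a double first cousin = 0.25.
Option 2: Σ r·B − C = (4·0.25·0.454) − 0.35 = 0.104.
Option 1 has the higher net inclusive-fitness payoff.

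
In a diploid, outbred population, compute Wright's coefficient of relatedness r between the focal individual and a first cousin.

Each parent–offspring link contributes a factor of 1/2, and independent paths through distinct common ancestors add.
First cousins share one grandparent pair — two paths of length 4: r = 2·(1/2)^4 = 1/8.

0.125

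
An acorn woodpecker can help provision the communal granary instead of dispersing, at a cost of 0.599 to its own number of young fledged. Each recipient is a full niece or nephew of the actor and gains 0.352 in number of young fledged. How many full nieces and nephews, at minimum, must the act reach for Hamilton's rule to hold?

7

r to a full niece or nephew = 0.25 (full aunt/uncle↔niece/nephew: two paths of length 3 through the shared grandparent pair: r = 2·(1/2)^3 = 1/4).
Hamilton's rule: n·r·B > C  ⇒  n > C/(r·B) = 0.599/(0.25·0.352) = 6.807.
The smallest integer exceeding 6.807 is 7.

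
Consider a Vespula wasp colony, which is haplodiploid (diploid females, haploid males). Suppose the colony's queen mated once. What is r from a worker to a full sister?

Haplodiploid full sisters inherit their father's entire haploid genome identically (contributing 1/2) and on average half of their mother's contribution (1/2 · 1/2 = 1/4); r = 1/2 + 1/4 = 3/4.

0.75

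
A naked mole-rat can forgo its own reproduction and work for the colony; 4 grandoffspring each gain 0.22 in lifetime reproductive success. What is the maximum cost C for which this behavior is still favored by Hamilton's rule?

r to a grandoffspring = 0.25 (two parent–offspring links: r = (1/2)^2 = 1/4).
Hamilton's rule: n·r·B > C, so the trait is favored while C < n·r·B = 4·0.25·0.22 = 0.22.

0.22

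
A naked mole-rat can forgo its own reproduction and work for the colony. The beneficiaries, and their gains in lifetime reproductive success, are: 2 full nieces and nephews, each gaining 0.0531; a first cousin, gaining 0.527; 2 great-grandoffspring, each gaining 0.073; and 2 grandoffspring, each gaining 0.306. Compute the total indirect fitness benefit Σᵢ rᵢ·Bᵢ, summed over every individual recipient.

0.263675

r to a full niece or nephew = 0.25 (full aunt/uncle↔niece/nephew: two paths of length 3 through the shared grandparent pair: r = 2·(1/2)^3 = 1/4).
r to a first cousin = 0.125 (first cousins share one grandparent pair — two paths of length 4: r = 2·(1/2)^4 = 1/8).
r to a great-grandoffspring = 0.125 (three parent–offspring links: r = (1/2)^3 = 1/8).
r to a grandoffspring = 0.25 (two parent–offspring links: r = (1/2)^2 = 1/4).
Summing one r·B term per recipient: 2·0.25·0.0531 + 1·0.125·0.527 + 2·0.125·0.073 + 2·0.25·0.306 = 0.263675.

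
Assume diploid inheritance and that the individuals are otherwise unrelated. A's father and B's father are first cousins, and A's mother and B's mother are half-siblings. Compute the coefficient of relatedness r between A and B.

With two independent routes of shared ancestry, r is the sum of the two contributions.
A and B are related in two ways: second cousins through their fathers (r = 1/32) and half first cousins through their mothers (r = 1/16).
r = 1/32 + 1/16 = 0.09375.

0.09375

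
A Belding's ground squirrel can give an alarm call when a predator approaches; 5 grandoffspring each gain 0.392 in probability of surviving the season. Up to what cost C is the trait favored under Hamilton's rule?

r to a grandoffspring = 1/4 (two parent–offspring links: r = (1/2)^2 = 1/4).
Hamilton's rule: n·r·B > C, so the trait is favored while C < n·r·B = 5·0.25·0.392 = 0.49.

0.49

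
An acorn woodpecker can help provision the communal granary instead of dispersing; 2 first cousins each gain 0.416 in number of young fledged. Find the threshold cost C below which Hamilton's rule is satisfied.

0.104

r to a first cousin = 0.125 (first cousins share one grandparent pair — two paths of length 4: r = 2·(1/2)^4 = 1/8).
Hamilton's rule: n·r·B > C, so the trait is favored while C < n·r·B = 2·0.125·0.416 = 0.104.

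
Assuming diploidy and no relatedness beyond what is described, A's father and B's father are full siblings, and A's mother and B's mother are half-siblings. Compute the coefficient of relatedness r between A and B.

0.1875

Wright's path rule: contributions from independent ancestry routes add.
A and B are related in two ways: first cousins through their fathers (r = 1/8) and half first cousins through their mothers (r = 1/16).
r = 1/8 + 1/16 = 0.1875.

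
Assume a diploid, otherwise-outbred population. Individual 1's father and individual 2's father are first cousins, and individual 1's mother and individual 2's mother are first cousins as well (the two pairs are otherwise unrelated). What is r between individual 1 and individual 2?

Independent pedigree routes through distinct common ancestors add.
Individual 1 and individual 2 are related in two ways: second cousins through their fathers (r = 1/32) and second cousins through their mothers (r = 1/32).
r = 1/32 + 1/32 = 1/16 = 0.0625.

0.0625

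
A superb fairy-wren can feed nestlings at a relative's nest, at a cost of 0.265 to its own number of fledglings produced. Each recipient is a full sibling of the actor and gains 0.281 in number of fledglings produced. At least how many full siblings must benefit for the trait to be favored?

2

r to a full sibling = 0.5 (full sibs share both parents — two paths of length 2: r = 2·(1/2)^2 = 1/2).
Hamilton's rule: n·r·B > C  ⇒  n > C/(r·B) = 0.265/(0.5·0.281) = 1.886.
The smallest integer exceeding 1.886 is 2.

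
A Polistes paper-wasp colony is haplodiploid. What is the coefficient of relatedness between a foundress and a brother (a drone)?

Her haploid brother carries none of their father's genes and a random half of their mother's genome; that half matches the maternal half of her own genome with probability 1/2: r = 1/2 · 1/2 = 1/4.

0.25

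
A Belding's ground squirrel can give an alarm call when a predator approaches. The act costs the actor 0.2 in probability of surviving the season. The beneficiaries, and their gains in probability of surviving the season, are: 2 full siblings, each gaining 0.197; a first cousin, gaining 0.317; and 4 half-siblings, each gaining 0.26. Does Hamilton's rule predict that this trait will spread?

Yes

Hamilton's rule: the trait is favored when the sum of r·B over every recipient exceeds the actor's cost C.
r to a full sibling = 0.5 (full sibs share both parents — two paths of length 2: r = 2·(1/2)^2 = 1/2).
r to a first cousin = 1/8 (first cousins share one grandparent pair — two paths of length 4: r = 2·(1/2)^4 = 1/8).
r to a half-sibling = 0.25 (half-sibs share one parent — one path of length 2: r = (1/2)^2 = 1/4).
Summing one r·B term per recipient: 2·0.5·0.197 + 1·0.125·0.317 + 4·0.25·0.26 = 0.496625.
0.496625 > 0.2: the indirect benefit exceeds the cost.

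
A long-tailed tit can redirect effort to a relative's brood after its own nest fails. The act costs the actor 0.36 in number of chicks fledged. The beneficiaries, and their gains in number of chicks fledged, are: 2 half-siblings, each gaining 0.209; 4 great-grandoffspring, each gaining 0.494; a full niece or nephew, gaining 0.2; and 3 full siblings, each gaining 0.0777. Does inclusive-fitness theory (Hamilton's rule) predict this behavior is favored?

Yes

Hamilton's rule: the trait is favored when the sum of r·B over every recipient exceeds the actor's cost C.
r to a half-sibling = 1/4 (half-sibs share one parent — one path of length 2: r = (1/2)^2 = 1/4).
r to a great-grandoffspring = 0.125 (three parent–offspring links: r = (1/2)^3 = 1/8).
r to a full niece or nephew = 1/4 (full aunt/uncle↔niece/nephew: two paths of length 3 through the shared grandparent pair: r = 2·(1/2)^3 = 1/4).
r to a full sibling = 0.5 (full sibs share both parents — two paths of length 2: r = 2·(1/2)^2 = 1/2).
Summing one r·B term per recipient: 2·0.25·0.209 + 4·0.125·0.494 + 1·0.25·0.2 + 3·0.5·0.0777 = 0.51805.
0.51805 > 0.36: the indirect benefit exceeds the cost.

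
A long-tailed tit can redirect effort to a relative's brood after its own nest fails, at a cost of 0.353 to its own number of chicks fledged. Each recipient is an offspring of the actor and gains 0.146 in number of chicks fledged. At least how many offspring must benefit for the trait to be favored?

5

r to an offspring = 0.5 (one parent–offspring link: r = (1/2)^1 = 1/2).
Hamilton's rule: n·r·B > C  ⇒  n > C/(r·B) = 0.353/(0.5·0.146) = 4.836.
The smallest integer exceeding 4.836 is 5.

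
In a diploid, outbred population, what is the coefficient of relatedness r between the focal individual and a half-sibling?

Half-sibs share one parent — one path of length 2: r = (1/2)^2 = 1/4.

0.25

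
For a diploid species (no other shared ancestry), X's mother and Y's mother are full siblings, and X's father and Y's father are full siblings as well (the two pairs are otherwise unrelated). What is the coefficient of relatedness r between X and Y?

0.25

Wright's path rule: contributions from independent ancestry routes add.
X and Y are related in two ways: first cousins through their mothers (r = 1/8) and first cousins through their fathers (r = 1/8) — i.e. double first cousins.
r = 1/8 + 1/8 = 0.25.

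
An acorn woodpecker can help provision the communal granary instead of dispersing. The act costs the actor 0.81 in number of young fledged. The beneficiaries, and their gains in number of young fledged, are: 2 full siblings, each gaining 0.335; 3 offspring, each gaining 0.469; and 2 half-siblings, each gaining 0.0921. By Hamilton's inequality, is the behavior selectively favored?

Hamilton's rule: the trait is favored when the sum of r·B over every recipient exceeds the actor's cost C.
r to a full sibling = 0.5 (full sibs share both parents — two paths of length 2: r = 2·(1/2)^2 = 1/2).
r to an offspring = 0.5 (one parent–offspring link: r = (1/2)^1 = 1/2).
r to a half-sibling = 0.25 (half-sibs share one parent — one path of length 2: r = (1/2)^2 = 1/4).
Summing one r·B term per recipient: 2·0.5·0.335 + 3·0.5·0.469 + 2·0.25·0.0921 = 1.08455.
1.08455 > 0.81: the indirect benefit exceeds the cost.

Yes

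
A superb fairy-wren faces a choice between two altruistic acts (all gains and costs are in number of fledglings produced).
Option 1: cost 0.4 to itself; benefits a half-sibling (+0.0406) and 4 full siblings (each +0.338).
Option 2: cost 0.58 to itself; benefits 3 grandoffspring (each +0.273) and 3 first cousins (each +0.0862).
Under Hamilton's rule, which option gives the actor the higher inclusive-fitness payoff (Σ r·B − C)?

Option 1: r to a half-sibling = 0.25.
Option 1: r to a full sibling = 0.5.
Option 1: Σ r·B − C = (1·0.25·0.0406 + 4·0.5·0.338) − 0.4 = 0.28615.
Option 2: r to a grandoffspring = 0.25.
Option 2: r to a first cousin = 0.125.
Option 2: Σ r·B − C = (3·0.25·0.273 + 3·0.125·0.0862) − 0.58 = -0.342925.
Option 1 has the higher net inclusive-fitness payoff.

Option 1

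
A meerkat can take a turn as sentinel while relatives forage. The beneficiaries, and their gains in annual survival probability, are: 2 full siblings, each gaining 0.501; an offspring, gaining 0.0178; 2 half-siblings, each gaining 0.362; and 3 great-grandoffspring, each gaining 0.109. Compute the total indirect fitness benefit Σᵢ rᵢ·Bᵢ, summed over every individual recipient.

0.731775

r to a full sibling = 0.5 (full sibs share both parents — two paths of length 2: r = 2·(1/2)^2 = 1/2).
r to an offspring = 0.5 (one parent–offspring link: r = (1/2)^1 = 1/2).
r to a half-sibling = 0.25 (half-sibs share one parent — one path of length 2: r = (1/2)^2 = 1/4).
r to a great-grandoffspring = 1/8 (three parent–offspring links: r = (1/2)^3 = 1/8).
Summing one r·B term per recipient: 2·0.5·0.501 + 1·0.5·0.0178 + 2·0.25·0.362 + 3·0.125·0.109 = 0.731775.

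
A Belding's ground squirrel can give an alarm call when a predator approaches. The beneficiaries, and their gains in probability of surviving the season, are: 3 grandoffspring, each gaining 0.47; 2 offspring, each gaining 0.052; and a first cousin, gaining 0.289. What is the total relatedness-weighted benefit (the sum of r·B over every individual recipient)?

0.440625

r to a grandoffspring = 0.25 (two parent–offspring links: r = (1/2)^2 = 1/4).
r to an offspring = 0.5 (one parent–offspring link: r = (1/2)^1 = 1/2).
r to a first cousin = 1/8 (first cousins share one grandparent pair — two paths of length 4: r = 2·(1/2)^4 = 1/8).
Summing one r·B term per recipient: 3·0.25·0.47 + 2·0.5·0.052 + 1·0.125·0.289 = 0.440625.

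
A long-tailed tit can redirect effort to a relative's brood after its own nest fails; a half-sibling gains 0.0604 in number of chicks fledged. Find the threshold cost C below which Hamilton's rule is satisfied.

r to a half-sibling = 1/4 (half-sibs share one parent — one path of length 2: r = (1/2)^2 = 1/4).
Hamilton's rule: n·r·B > C, so the trait is favored while C < n·r·B = 1·0.25·0.0604 = 0.0151.

0.0151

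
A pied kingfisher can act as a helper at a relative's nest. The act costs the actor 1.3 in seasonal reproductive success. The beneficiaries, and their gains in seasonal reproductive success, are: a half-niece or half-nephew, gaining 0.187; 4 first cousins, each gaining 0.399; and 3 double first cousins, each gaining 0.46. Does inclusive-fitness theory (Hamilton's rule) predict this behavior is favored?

No

Hamilton's rule: the trait is favored when the sum of r·B over every recipient exceeds the actor's cost C.
r to a half-niece or half-nephew = 1/8 (half-aunt/uncle↔niece/nephew: one path of length 3: r = (1/2)^3 = 1/8).
r to a first cousin = 0.125 (first cousins share one grandparent pair — two paths of length 4: r = 2·(1/2)^4 = 1/8).
r to a double first cousin = 0.25 (double first cousins share both grandparent pairs — four paths of length 4: r = 4·(1/2)^4 = 1/4).
Summing one r·B term per recipient: 1·0.125·0.187 + 4·0.125·0.399 + 3·0.25·0.46 = 0.567875.
0.567875 < 1.3: the indirect benefit is less than the cost.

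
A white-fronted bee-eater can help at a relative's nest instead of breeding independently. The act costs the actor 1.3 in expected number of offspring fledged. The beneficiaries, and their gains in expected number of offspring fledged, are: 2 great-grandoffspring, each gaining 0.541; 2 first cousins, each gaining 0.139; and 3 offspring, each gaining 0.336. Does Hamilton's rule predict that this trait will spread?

Hamilton's rule: the trait is favored when the sum of r·B over every recipient exceeds the actor's cost C.
r to a great-grandoffspring = 0.125 (three parent–offspring links: r = (1/2)^3 = 1/8).
r to a first cousin = 0.125 (first cousins share one grandparent pair — two paths of length 4: r = 2·(1/2)^4 = 1/8).
r to an offspring = 1/2 (one parent–offspring link: r = (1/2)^1 = 1/2).
Summing one r·B term per recipient: 2·0.125·0.541 + 2·0.125·0.139 + 3·0.5·0.336 = 0.674.
0.674 < 1.3: the indirect benefit is less than the cost.

No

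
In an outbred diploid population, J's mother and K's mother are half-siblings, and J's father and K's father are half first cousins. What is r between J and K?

Independent pedigree routes through distinct common ancestors add.
J and K are related in two ways: half first cousins through their mothers (r = 1/16) and half second cousins through their fathers (r = 1/64).
r = 1/16 + 1/64 = 0.078125.

0.078125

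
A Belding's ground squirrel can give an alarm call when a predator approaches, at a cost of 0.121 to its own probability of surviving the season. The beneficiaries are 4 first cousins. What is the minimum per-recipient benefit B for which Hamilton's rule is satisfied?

r to a first cousin = 0.125 (first cousins share one grandparent pair — two paths of length 4: r = 2·(1/2)^4 = 1/8).
Hamilton's rule with n recipients of equal r: n·r·B > C, so B > C/(n·r) = 0.121/(4·0.125) = 0.242.

0.242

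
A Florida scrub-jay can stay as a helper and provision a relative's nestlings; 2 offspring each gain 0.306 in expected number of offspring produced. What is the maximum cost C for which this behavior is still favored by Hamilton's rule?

r to an offspring = 0.5 (one parent–offspring link: r = (1/2)^1 = 1/2).
Hamilton's rule: n·r·B > C, so the trait is favored while C < n·r·B = 2·0.5·0.306 = 0.306.

0.306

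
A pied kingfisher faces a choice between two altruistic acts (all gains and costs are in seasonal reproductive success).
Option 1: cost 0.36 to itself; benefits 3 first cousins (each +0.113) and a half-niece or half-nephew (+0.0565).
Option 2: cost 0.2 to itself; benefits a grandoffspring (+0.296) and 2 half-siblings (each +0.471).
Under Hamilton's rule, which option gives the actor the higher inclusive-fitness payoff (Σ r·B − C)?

Option 2

Option 1: r to a first cousin = 0.125.
Option 1: r to a half-niece or half-nephew = 0.125.
Option 1: Σ r·B − C = (3·0.125·0.113 + 1·0.125·0.0565) − 0.36 = -0.3105625.
Option 2: r to a grandoffspring = 0.25.
Option 2: r to a half-sibling = 0.25.
Option 2: Σ r·B − C = (1·0.25·0.296 + 2·0.25·0.471) − 0.2 = 0.1095.
Option 2 has the higher net inclusive-fitness payoff.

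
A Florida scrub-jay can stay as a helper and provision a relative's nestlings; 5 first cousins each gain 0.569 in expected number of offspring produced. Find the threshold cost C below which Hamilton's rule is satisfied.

0.355625

r to a first cousin = 0.125 (first cousins share one grandparent pair — two paths of length 4: r = 2·(1/2)^4 = 1/8).
Hamilton's rule: n·r·B > C, so the trait is favored while C < n·r·B = 5·0.125·0.569 = 0.355625.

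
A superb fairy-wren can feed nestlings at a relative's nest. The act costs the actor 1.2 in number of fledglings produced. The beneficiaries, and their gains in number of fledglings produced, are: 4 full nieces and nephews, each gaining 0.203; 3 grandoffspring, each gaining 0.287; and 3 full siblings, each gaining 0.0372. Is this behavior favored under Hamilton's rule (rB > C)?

Hamilton's rule: the trait is favored when the sum of r·B over every recipient exceeds the actor's cost C.
r to a full niece or nephew = 0.25 (full aunt/uncle↔niece/nephew: two paths of length 3 through the shared grandparent pair: r = 2·(1/2)^3 = 1/4).
r to a grandoffspring = 0.25 (two parent–offspring links: r = (1/2)^2 = 1/4).
r to a full sibling = 1/2 (full sibs share both parents — two paths of length 2: r = 2·(1/2)^2 = 1/2).
Summing one r·B term per recipient: 4·0.25·0.203 + 3·0.25·0.287 + 3·0.5·0.0372 = 0.47405.
0.47405 < 1.2: the indirect benefit is less than the cost.

No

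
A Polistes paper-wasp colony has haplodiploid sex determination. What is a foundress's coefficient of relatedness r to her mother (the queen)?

0.5

One meiotic link between diploid queen and diploid daughter: r = 1/2.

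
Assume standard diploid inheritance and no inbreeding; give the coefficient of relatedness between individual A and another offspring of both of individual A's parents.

0.5

Each parent–offspring link contributes a factor of 1/2, and independent paths through distinct common ancestors add.
Full sibs share both parents — two paths of length 2: r = 2·(1/2)^2 = 1/2.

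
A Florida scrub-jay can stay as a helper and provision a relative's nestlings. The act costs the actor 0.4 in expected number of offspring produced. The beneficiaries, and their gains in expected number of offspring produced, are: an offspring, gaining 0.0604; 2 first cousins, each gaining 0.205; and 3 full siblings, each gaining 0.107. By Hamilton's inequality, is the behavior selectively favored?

Hamilton's rule: the trait is favored when the sum of r·B over every recipient exceeds the actor's cost C.
r to an offspring = 0.5 (one parent–offspring link: r = (1/2)^1 = 1/2).
r to a first cousin = 0.125 (first cousins share one grandparent pair — two paths of length 4: r = 2·(1/2)^4 = 1/8).
r to a full sibling = 0.5 (full sibs share both parents — two paths of length 2: r = 2·(1/2)^2 = 1/2).
Summing one r·B term per recipient: 1·0.5·0.0604 + 2·0.125·0.205 + 3·0.5·0.107 = 0.24195.
0.24195 < 0.4: the indirect benefit is less than the cost.

No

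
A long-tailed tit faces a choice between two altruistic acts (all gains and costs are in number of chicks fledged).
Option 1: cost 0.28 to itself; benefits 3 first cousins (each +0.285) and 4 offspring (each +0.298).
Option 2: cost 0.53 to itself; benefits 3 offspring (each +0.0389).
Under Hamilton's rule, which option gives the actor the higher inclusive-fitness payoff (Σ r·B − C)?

Option 1

Option 1: r to a first cousin = 0.125.
Option 1: r to an offspring = 0.5.
Option 1: Σ r·B − C = (3·0.125·0.285 + 4·0.5·0.298) − 0.28 = 0.422875.
Option 2: r to an offspring = 0.5.
Option 2: Σ r·B − C = (3·0.5·0.0389) − 0.53 = -0.47165.
Option 1 has the higher net inclusive-fitness payoff.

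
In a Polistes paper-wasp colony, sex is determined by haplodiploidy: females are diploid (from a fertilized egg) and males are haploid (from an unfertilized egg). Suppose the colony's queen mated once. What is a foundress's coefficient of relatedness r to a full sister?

0.75

Haplodiploid full sisters inherit their father's entire haploid genome identically (contributing 1/2) and on average half of their mother's contribution (1/2 · 1/2 = 1/4); r = 1/2 + 1/4 = 3/4.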